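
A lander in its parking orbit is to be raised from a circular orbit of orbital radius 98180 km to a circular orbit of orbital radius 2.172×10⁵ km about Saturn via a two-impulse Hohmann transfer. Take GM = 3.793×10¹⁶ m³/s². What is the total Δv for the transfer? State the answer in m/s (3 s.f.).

Δv_total ≈ 6200 m/s

r₁ = 98180 km = 9.818×10⁷ m.
r₂ = 2.172×10⁵ km = 2.172×10⁸ m.
Transfer ellipse a_t = (r₁ + r₂)/2 = 1.577×10⁸ m.
At r₁: circular v_c1 = √(μ/r₁) = 19660 m/s; transfer-perikrone v_p = √[μ(2/r₁ − 1/a_t)] = 23070 m/s.
Δv₁ = v_p − v_c1 = 3413 m/s.
At r₂: circular v_c2 = √(μ/r₂) = 13210 m/s; transfer-apokrone v_a = √[μ(2/r₂ − 1/a_t)] = 10430 m/s.
Δv₂ = v_c2 − v_a = 2788 m/s.
Total Δv = Δv₁ + Δv₂ = 6200 m/s.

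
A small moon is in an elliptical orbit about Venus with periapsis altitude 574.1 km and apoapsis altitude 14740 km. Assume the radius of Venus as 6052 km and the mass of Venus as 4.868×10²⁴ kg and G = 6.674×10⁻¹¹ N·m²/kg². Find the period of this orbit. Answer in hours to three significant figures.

μ = GM = 6.674×10⁻¹¹ × 4.868×10²⁴ = 3.249×10¹⁴ m³/s².
r_p = 6052 + 574.1 = 6626.1 km = 6.6261×10⁶ m.
r_a = 6052 + 14740 = 20792 km = 2.0792×10⁷ m.
Semi-major axis a = (r_p + r_a)/2 = (6626.1 + 20792)/2 = 13709 km = 1.371×10⁷ m.
By Kepler's third law T = 2π√(a³/μ) = 2π × 2.816×10³ = 1.769×10⁴ s.
= 4.915 hours.

T ≈ 4.91 hours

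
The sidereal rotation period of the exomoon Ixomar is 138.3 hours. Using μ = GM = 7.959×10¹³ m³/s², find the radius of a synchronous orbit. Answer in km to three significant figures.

r_sync ≈ 79400 km

T = 138.3 hours = 4.979×10⁵ s.
A synchronous orbit has period T, so by Kepler's third law a = (μT²/4π²)^(1/3).
μT²/4π² = 7.959×10¹³ × (4.979×10⁵)² / 39.48 = 4.997×10²³ m³.
a = 7.936×10⁷ m = 79357 km.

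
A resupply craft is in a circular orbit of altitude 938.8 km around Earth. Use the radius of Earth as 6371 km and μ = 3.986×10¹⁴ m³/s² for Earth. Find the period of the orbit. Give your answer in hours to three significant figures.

T ≈ 1.73 hours

r = 6371 + 938.8 = 7309.8 km = 7.3098×10⁶ m.
Kepler's third law: T = 2π√(r³/μ) = 2π√((7.310×10⁶)³ / 3.986×10¹⁴).
r³/μ = 9.799×10⁵ s², so T = 2π × 9.899×10² = 6.220×10³ s.
Converting: 6.220×10³ s ÷ 3600 = 1.728 hours.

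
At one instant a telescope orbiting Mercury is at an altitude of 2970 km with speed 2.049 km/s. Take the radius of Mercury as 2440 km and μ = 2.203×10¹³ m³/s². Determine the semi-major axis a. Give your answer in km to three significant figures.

a ≈ 5580 km

r = 2440 + 2970 = 5410.0 km = 5.410×10⁶ m.
Specific orbital energy ε = v²/2 − μ/r = (2049)²/2 − 2.203×10¹³/5.410×10⁶ = -1.973×10⁶ J/kg.
Since ε = −μ/(2a), a = −μ/(2ε) = 5.583×10⁶ m = 5583.2 km.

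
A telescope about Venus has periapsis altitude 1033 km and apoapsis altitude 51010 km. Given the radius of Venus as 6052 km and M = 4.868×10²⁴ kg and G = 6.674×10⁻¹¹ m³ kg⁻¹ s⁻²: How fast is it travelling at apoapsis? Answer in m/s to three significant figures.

v ≈ 1120 m/s

μ = GM = 6.674×10⁻¹¹ × 4.868×10²⁴ = 3.249×10¹⁴ m³/s².
r_p = 6052 + 1033 = 7085.0 km = 7.0850×10⁶ m.
r_a = 6052 + 51010 = 57062 km = 5.7062×10⁷ m.
Semi-major axis a = (r_p + r_a)/2 = 32074 km = 3.207×10⁷ m.
Vis-viva: v² = μ(2/r − 1/a) = 3.249×10¹⁴ × (3.505×10⁻⁸ − 3.118×10⁻⁸) = 1.258×10⁶ m²/s².
v = 1121 m/s.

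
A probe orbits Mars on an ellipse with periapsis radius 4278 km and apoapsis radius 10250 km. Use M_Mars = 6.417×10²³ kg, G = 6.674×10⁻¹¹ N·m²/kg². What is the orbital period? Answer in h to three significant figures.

μ = GM = 6.674×10⁻¹¹ × 6.417×10²³ = 4.283×10¹³ m³/s².
Semi-major axis a = (r_p + r_a)/2 = (4278.0 + 10250)/2 = 7264.0 km = 7.264×10⁶ m.
By Kepler's third law T = 2π√(a³/μ) = 2π × 2.992×10³ = 1.880×10⁴ s.
= 5.221 h.

T ≈ 5.22 h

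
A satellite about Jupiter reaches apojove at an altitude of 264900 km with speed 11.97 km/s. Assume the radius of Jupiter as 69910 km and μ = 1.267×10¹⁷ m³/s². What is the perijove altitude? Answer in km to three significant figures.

r_a = 69910 + 264900 = 3.3481×10⁵ km = 3.348×10⁸ m.
Specific energy ε = v²/2 − μ/r = -3.068×10⁸ J/kg, so a = −μ/(2ε) = 2.065×10⁸ m.
The apsides satisfy r_p + r_a = 2a, so the perijove radius is 2a − r_a = 7.819×10⁷ m = 78185 km.
Perijove altitude = 78185 − 69910 = 8275.3 km.

perijove altitude ≈ 8280 km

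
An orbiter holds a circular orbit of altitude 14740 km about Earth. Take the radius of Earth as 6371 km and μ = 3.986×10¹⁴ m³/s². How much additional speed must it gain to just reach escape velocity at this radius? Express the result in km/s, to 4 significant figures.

r = 6371 + 14740 = 21111 km = 2.1111×10⁷ m.
Circular speed v_c = √(μ/r) = 4345 m/s.
Escape speed v_esc = √(2μ/r) = √2 × v_c = 6145 m/s.
Δv = v_esc − v_c = 1800 m/s = 1.800 km/s.

Δv ≈ 1.800 km/s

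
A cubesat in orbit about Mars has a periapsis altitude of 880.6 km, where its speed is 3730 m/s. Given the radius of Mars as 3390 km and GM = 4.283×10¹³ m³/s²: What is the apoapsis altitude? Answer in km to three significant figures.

apoapsis altitude ≈ 6280 km

r_p = 3390 + 880.6 = 4270.6 km = 4.271×10⁶ m.
Specific energy ε = v²/2 − μ/r = -3.073×10⁶ J/kg, so a = −μ/(2ε) = 6.970×10⁶ m.
The apsides satisfy r_p + r_a = 2a, so the apoapsis radius is 2a − r_p = 9.669×10⁶ m = 9668.8 km.
Apoapsis altitude = 9668.8 − 3390 = 6278.8 km.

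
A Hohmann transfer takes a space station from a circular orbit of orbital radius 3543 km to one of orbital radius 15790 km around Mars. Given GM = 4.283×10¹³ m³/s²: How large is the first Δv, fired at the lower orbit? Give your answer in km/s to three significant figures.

r₁ = 3543 km = 3.543×10⁶ m.
r₂ = 15790 km = 1.579×10⁷ m.
Transfer ellipse a_t = (r₁ + r₂)/2 = 9.666×10⁶ m.
At r₁: circular v_c1 = √(μ/r₁) = 3477 m/s; transfer-periapsis v_p = √[μ(2/r₁ − 1/a_t)] = 4444 m/s.
Δv₁ = v_p − v_c1 = 966.8 m/s.
= 0.9668 km/s.

Δv ≈ 0.967 km/s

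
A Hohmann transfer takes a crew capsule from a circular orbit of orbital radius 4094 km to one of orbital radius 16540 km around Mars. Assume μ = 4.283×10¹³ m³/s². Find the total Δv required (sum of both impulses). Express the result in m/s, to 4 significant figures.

Δv_total ≈ 1456 m/s

r₁ = 4094 km = 4.094×10⁶ m.
r₂ = 16540 km = 1.654×10⁷ m.
Transfer ellipse a_t = (r₁ + r₂)/2 = 1.032×10⁷ m.
At r₁: circular v_c1 = √(μ/r₁) = 3234 m/s; transfer-periapsis v_p = √[μ(2/r₁ − 1/a_t)] = 4095 m/s.
Δv₁ = v_p − v_c1 = 860.9 m/s.
At r₂: circular v_c2 = √(μ/r₂) = 1609 m/s; transfer-apoapsis v_a = √[μ(2/r₂ − 1/a_t)] = 1014 m/s.
Δv₂ = v_c2 − v_a = 595.5 m/s.
Total Δv = Δv₁ + Δv₂ = 1456 m/s.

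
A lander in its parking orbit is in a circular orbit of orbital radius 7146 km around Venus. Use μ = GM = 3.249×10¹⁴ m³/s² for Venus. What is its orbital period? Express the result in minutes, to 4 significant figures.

r = 7146 km = 7.146×10⁶ m.
Kepler's third law: T = 2π√(r³/μ) = 2π√((7.146×10⁶)³ / 3.249×10¹⁴).
r³/μ = 1.123×10⁶ s², so T = 2π × 1.060×10³ = 6.659×10³ s.
Converting: 6.659×10³ s ÷ 60.00 = 111.0 minutes.

T ≈ 111.0 minutes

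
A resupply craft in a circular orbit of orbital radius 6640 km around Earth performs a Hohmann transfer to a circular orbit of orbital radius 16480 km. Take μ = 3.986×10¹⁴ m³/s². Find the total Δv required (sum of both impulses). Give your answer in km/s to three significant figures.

Δv_total ≈ 2.69 km/s

r₁ = 6640 km = 6.640×10⁶ m.
r₂ = 16480 km = 1.648×10⁷ m.
Transfer ellipse a_t = (r₁ + r₂)/2 = 1.156×10⁷ m.
At r₁: circular v_c1 = √(μ/r₁) = 7748 m/s; transfer-perigee v_p = √[μ(2/r₁ − 1/a_t)] = 9251 m/s.
Δv₁ = v_p − v_c1 = 1503 m/s.
At r₂: circular v_c2 = √(μ/r₂) = 4918 m/s; transfer-apogee v_a = √[μ(2/r₂ − 1/a_t)] = 3727 m/s.
Δv₂ = v_c2 − v_a = 1191 m/s.
Total Δv = Δv₁ + Δv₂ = 2694 m/s = 2.694 km/s.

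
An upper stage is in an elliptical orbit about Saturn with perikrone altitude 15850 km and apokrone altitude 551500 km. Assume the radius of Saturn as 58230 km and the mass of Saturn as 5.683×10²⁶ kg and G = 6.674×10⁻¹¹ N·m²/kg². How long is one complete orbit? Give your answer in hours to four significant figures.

μ = GM = 6.674×10⁻¹¹ × 5.683×10²⁶ = 3.793×10¹⁶ m³/s².
r_p = 58230 + 15850 = 74080 km = 7.4080×10⁷ m.
r_a = 58230 + 551500 = 609730 km = 6.0973×10⁸ m.
Semi-major axis a = (r_p + r_a)/2 = (74080 + 6.0973×10⁵)/2 = 3.4190×10⁵ km = 3.419×10⁸ m.
By Kepler's third law T = 2π√(a³/μ) = 2π × 3.246×10⁴ = 2.040×10⁵ s.
= 56.66 hours.

T ≈ 56.66 hours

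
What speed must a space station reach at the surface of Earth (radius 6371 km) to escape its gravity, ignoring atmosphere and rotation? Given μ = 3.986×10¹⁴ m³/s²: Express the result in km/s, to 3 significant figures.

r = R = 6.371×10⁶ m.
Escape speed v_esc = √(2μ/r) = √(2 × 3.986×10¹⁴ / 6.371×10⁶) = √(1.251×10⁸) = 11190 m/s.
= 11.19 km/s.

v_esc ≈ 11.2 km/s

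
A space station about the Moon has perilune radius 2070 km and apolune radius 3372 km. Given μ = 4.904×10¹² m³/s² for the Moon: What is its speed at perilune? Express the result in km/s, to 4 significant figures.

v ≈ 1.713 km/s

Semi-major axis a = (r_p + r_a)/2 = 2721.0 km = 2.721×10⁶ m.
Vis-viva: v² = μ(2/r − 1/a) = 4.904×10¹² × (9.662×10⁻⁷ − 3.675×10⁻⁷) = 2.936×10⁶ m²/s².
v = 1713 m/s = 1.713 km/s.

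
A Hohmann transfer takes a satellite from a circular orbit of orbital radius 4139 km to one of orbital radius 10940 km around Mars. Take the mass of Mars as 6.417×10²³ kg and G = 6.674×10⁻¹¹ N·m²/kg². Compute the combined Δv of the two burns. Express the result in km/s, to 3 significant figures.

μ = GM = 6.674×10⁻¹¹ × 6.417×10²³ = 4.283×10¹³ m³/s².
r₁ = 4139 km = 4.139×10⁶ m.
r₂ = 10940 km = 1.094×10⁷ m.
Transfer ellipse a_t = (r₁ + r₂)/2 = 7.540×10⁶ m.
At r₁: circular v_c1 = √(μ/r₁) = 3217 m/s; transfer-periapsis v_p = √[μ(2/r₁ − 1/a_t)] = 3875 m/s.
Δv₁ = v_p − v_c1 = 658.1 m/s.
At r₂: circular v_c2 = √(μ/r₂) = 1979 m/s; transfer-apoapsis v_a = √[μ(2/r₂ − 1/a_t)] = 1466 m/s.
Δv₂ = v_c2 − v_a = 512.6 m/s.
Total Δv = Δv₁ + Δv₂ = 1171 m/s = 1.171 km/s.

Δv_total ≈ 1.17 km/s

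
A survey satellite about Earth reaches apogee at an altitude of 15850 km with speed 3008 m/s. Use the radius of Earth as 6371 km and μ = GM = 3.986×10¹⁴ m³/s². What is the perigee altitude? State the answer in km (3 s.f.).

perigee altitude ≈ 1120 km

r_a = 6371 + 15850 = 22221 km = 2.222×10⁷ m.
Specific energy ε = v²/2 − μ/r = -1.341×10⁷ J/kg, so a = −μ/(2ε) = 1.486×10⁷ m.
The apsides satisfy r_p + r_a = 2a, so the perigee radius is 2a − r_a = 7.494×10⁶ m = 7494.3 km.
Perigee altitude = 7494.3 − 6371 = 1123.3 km.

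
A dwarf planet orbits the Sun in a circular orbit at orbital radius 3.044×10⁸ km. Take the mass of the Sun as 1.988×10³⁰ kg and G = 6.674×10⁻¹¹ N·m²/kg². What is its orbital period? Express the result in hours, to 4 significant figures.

T ≈ 25450 hours

μ = GM = 6.674×10⁻¹¹ × 1.988×10³⁰ = 1.327×10²⁰ m³/s².
r = 3.044×10⁸ km = 3.044×10¹¹ m.
Kepler's third law: T = 2π√(r³/μ) = 2π√((3.044×10¹¹)³ / 1.327×10²⁰).
r³/μ = 2.126×10¹⁴ s², so T = 2π × 1.458×10⁷ = 9.161×10⁷ s.
Converting: 9.161×10⁷ s ÷ 3600 = 25450 hours.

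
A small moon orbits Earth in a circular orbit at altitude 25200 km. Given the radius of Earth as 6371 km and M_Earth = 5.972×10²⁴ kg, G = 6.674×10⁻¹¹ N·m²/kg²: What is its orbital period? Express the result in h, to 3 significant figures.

μ = GM = 6.674×10⁻¹¹ × 5.972×10²⁴ = 3.986×10¹⁴ m³/s².
r = 6371 + 25200 = 31571 km = 3.1571×10⁷ m.
Kepler's third law: T = 2π√(r³/μ) = 2π√((3.157×10⁷)³ / 3.986×10¹⁴).
r³/μ = 7.895×10⁷ s², so T = 2π × 8.885×10³ = 5.583×10⁴ s.
Converting: 5.583×10⁴ s ÷ 3600 = 15.51 h.

T ≈ 15.5 h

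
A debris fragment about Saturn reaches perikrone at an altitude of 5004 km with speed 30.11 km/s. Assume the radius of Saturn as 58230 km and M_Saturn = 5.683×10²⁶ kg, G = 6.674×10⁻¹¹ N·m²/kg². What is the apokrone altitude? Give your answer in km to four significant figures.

apokrone altitude ≈ 1.374×10⁵ km

μ = GM = 6.674×10⁻¹¹ × 5.683×10²⁶ = 3.793×10¹⁶ m³/s².
r_p = 58230 + 5004 = 63234 km = 6.323×10⁷ m.
Specific energy ε = v²/2 − μ/r = -1.465×10⁸ J/kg, so a = −μ/(2ε) = 1.294×10⁸ m.
The apsides satisfy r_p + r_a = 2a, so the apokrone radius is 2a − r_p = 1.957×10⁸ m = 1.9566×10⁵ km.
Apokrone altitude = 1.9566×10⁵ − 58230 = 1.3743×10⁵ km.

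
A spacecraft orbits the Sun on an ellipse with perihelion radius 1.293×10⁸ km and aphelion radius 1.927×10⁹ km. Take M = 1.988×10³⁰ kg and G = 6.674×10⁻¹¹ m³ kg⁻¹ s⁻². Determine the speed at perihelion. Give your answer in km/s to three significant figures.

v ≈ 43.9 km/s

μ = GM = 6.674×10⁻¹¹ × 1.988×10³⁰ = 1.327×10²⁰ m³/s².
Semi-major axis a = (r_p + r_a)/2 = 1.0282×10⁹ km = 1.028×10¹² m.
Vis-viva: v² = μ(2/r − 1/a) = 1.327×10²⁰ × (1.547×10⁻¹¹ − 9.726×10⁻¹³) = 1.923×10⁹ m²/s².
v = 43850 m/s = 43.85 km/s.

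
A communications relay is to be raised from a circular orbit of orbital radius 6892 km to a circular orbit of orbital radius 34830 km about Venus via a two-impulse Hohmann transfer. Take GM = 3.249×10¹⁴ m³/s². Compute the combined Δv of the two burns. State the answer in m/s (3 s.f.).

Δv_total ≈ 3300 m/s

r₁ = 6892 km = 6.892×10⁶ m.
r₂ = 34830 km = 3.483×10⁷ m.
Transfer ellipse a_t = (r₁ + r₂)/2 = 2.086×10⁷ m.
At r₁: circular v_c1 = √(μ/r₁) = 6866 m/s; transfer-periapsis v_p = √[μ(2/r₁ − 1/a_t)] = 8872 m/s.
Δv₁ = v_p − v_c1 = 2006 m/s.
At r₂: circular v_c2 = √(μ/r₂) = 3054 m/s; transfer-apoapsis v_a = √[μ(2/r₂ − 1/a_t)] = 1756 m/s.
Δv₂ = v_c2 − v_a = 1299 m/s.
Total Δv = Δv₁ + Δv₂ = 3305 m/s.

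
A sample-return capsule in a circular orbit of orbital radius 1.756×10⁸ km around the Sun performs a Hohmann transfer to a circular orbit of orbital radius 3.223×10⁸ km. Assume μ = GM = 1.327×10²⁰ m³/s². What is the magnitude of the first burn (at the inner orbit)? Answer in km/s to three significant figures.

r₁ = 1.756×10⁸ km = 1.756×10¹¹ m.
r₂ = 3.223×10⁸ km = 3.223×10¹¹ m.
Transfer ellipse a_t = (r₁ + r₂)/2 = 2.490×10¹¹ m.
At r₁: circular v_c1 = √(μ/r₁) = 27490 m/s; transfer-perihelion v_p = √[μ(2/r₁ − 1/a_t)] = 31280 m/s.
Δv₁ = v_p − v_c1 = 3789 m/s.
= 3.789 km/s.

Δv ≈ 3.79 km/s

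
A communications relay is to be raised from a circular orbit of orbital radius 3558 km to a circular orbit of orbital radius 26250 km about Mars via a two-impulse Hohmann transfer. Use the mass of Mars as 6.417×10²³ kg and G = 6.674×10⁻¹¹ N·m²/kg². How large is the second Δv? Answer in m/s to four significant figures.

Δv ≈ 653.2 m/s

μ = GM = 6.674×10⁻¹¹ × 6.417×10²³ = 4.283×10¹³ m³/s².
r₁ = 3558 km = 3.558×10⁶ m.
r₂ = 26250 km = 2.625×10⁷ m.
Transfer ellipse a_t = (r₁ + r₂)/2 = 1.490×10⁷ m.
At r₁: circular v_c1 = √(μ/r₁) = 3469 m/s; transfer-periapsis v_p = √[μ(2/r₁ − 1/a_t)] = 4604 m/s.
At r₂: circular v_c2 = √(μ/r₂) = 1277 m/s; transfer-apoapsis v_a = √[μ(2/r₂ − 1/a_t)] = 624.1 m/s.
Δv₂ = v_c2 − v_a = 653.2 m/s.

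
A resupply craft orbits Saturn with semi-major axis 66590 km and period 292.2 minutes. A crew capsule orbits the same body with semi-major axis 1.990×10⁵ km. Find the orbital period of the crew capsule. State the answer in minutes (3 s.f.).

Kepler's third law: T² ∝ a³, so T₂ = T₁ (a₂/a₁)^(3/2).
a₂/a₁ = 2.988, (a₂/a₁)^(3/2) = 5.166.
T₂ = 292.2 × 5.166 = 1510 minutes.

T₂ ≈ 1510 minutes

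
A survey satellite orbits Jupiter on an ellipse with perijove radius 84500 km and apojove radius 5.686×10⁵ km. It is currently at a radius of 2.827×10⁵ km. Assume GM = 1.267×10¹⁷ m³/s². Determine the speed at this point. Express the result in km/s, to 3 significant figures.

v ≈ 22.5 km/s

Semi-major axis a = (r_p + r_a)/2 = 3.2655×10⁵ km = 3.266×10⁸ m.
Vis-viva: v² = μ(2/r − 1/a) = 1.267×10¹⁷ × (7.075×10⁻⁹ − 3.062×10⁻⁹) = 5.084×10⁸ m²/s².
v = 22550 m/s = 22.55 km/s.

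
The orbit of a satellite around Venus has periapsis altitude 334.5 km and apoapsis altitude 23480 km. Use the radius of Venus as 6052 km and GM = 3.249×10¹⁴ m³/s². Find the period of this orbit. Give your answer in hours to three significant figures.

r_p = 6052 + 334.5 = 6386.5 km = 6.3865×10⁶ m.
r_a = 6052 + 23480 = 29532 km = 2.9532×10⁷ m.
Semi-major axis a = (r_p + r_a)/2 = (6386.5 + 29532)/2 = 17959 km = 1.796×10⁷ m.
By Kepler's third law T = 2π√(a³/μ) = 2π × 4.222×10³ = 2.653×10⁴ s.
= 7.369 hours.

T ≈ 7.37 hours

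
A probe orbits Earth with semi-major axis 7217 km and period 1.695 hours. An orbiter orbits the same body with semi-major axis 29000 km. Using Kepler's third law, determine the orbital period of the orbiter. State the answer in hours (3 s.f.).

Kepler's third law: T² ∝ a³, so T₂ = T₁ (a₂/a₁)^(3/2).
a₂/a₁ = 4.018, (a₂/a₁)^(3/2) = 8.055.
T₂ = 1.695 × 8.055 = 13.65 hours.

T₂ ≈ 13.7 hours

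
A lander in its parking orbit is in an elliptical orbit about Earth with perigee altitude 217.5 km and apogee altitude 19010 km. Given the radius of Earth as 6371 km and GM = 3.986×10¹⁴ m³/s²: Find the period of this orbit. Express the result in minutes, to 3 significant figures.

T ≈ 335 minutes

r_p = 6371 + 217.5 = 6588.5 km = 6.5885×10⁶ m.
r_a = 6371 + 19010 = 25381 km = 2.5381×10⁷ m.
Semi-major axis a = (r_p + r_a)/2 = (6588.5 + 25381)/2 = 15985 km = 1.598×10⁷ m.
By Kepler's third law T = 2π√(a³/μ) = 2π × 3.201×10³ = 2.011×10⁴ s.
= 335.2 minutes.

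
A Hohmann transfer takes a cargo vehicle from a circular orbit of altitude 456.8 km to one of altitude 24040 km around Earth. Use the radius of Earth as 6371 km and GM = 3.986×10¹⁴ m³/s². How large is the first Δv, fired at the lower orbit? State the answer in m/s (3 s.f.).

r₁ = 6371 + 456.8 = 6827.8 km = 6.8278×10⁶ m.
r₂ = 6371 + 24040 = 30411 km = 3.0411×10⁷ m.
Transfer ellipse a_t = (r₁ + r₂)/2 = 1.862×10⁷ m.
At r₁: circular v_c1 = √(μ/r₁) = 7641 m/s; transfer-perigee v_p = √[μ(2/r₁ − 1/a_t)] = 9765 m/s.
Δv₁ = v_p − v_c1 = 2124 m/s.

Δv ≈ 2120 m/s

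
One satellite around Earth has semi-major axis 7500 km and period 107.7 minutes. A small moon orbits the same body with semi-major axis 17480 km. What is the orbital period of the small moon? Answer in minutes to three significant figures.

T₂ ≈ 383 minutes

Kepler's third law: T² ∝ a³, so T₂ = T₁ (a₂/a₁)^(3/2).
a₂/a₁ = 2.331, (a₂/a₁)^(3/2) = 3.558.
T₂ = 107.7 × 3.558 = 383.2 minutes.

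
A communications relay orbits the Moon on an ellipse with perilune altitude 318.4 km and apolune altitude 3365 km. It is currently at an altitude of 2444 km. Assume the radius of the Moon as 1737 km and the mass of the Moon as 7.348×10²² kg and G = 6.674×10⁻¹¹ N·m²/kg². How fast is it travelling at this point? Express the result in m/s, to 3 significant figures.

μ = GM = 6.674×10⁻¹¹ × 7.348×10²² = 4.904×10¹² m³/s².
r_p = 1737 + 318.4 = 2055.4 km = 2.0554×10⁶ m.
r_a = 1737 + 3365 = 5102.0 km = 5.1020×10⁶ m.
r = 1737 + 2444 = 4181.0 km = 4.181×10⁶ m.
Semi-major axis a = (r_p + r_a)/2 = 3578.7 km = 3.579×10⁶ m.
Vis-viva: v² = μ(2/r − 1/a) = 4.904×10¹² × (4.784×10⁻⁷ − 2.794×10⁻⁷) = 9.755×10⁵ m²/s².
v = 987.7 m/s.

v ≈ 988 m/s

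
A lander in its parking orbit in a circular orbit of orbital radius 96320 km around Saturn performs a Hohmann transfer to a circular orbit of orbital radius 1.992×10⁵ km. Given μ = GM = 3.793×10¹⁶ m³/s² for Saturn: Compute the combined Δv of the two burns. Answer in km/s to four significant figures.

Δv_total ≈ 5.855 km/s

r₁ = 96320 km = 9.632×10⁷ m.
r₂ = 1.992×10⁵ km = 1.992×10⁸ m.
Transfer ellipse a_t = (r₁ + r₂)/2 = 1.478×10⁸ m.
At r₁: circular v_c1 = √(μ/r₁) = 19840 m/s; transfer-perikrone v_p = √[μ(2/r₁ − 1/a_t)] = 23040 m/s.
Δv₁ = v_p − v_c1 = 3197 m/s.
At r₂: circular v_c2 = √(μ/r₂) = 13800 m/s; transfer-apokrone v_a = √[μ(2/r₂ − 1/a_t)] = 11140 m/s.
Δv₂ = v_c2 − v_a = 2658 m/s.
Total Δv = Δv₁ + Δv₂ = 5855 m/s = 5.855 km/s.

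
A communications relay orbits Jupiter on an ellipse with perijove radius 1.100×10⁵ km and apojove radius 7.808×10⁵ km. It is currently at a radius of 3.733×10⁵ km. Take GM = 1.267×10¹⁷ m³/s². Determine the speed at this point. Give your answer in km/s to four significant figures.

Semi-major axis a = (r_p + r_a)/2 = 4.4540×10⁵ km = 4.454×10⁸ m.
Vis-viva: v² = μ(2/r − 1/a) = 1.267×10¹⁷ × (5.358×10⁻⁹ − 2.245×10⁻⁹) = 3.943×10⁸ m²/s².
v = 19860 m/s = 19.86 km/s.

v ≈ 19.86 km/s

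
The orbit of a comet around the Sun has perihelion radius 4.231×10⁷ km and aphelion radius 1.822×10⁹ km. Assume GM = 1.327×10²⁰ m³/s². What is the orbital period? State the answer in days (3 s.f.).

T ≈ 5680 days

Semi-major axis a = (r_p + r_a)/2 = (4.2310×10⁷ + 1.8220×10⁹)/2 = 9.3216×10⁸ km = 9.322×10¹¹ m.
By Kepler's third law T = 2π√(a³/μ) = 2π × 7.813×10⁷ = 4.909×10⁸ s.
= 5681 days.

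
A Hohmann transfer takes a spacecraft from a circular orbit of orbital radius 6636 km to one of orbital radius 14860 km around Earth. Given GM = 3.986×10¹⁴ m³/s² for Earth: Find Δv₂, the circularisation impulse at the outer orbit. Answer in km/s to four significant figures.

Δv ≈ 1.110 km/s

r₁ = 6636 km = 6.636×10⁶ m.
r₂ = 14860 km = 1.486×10⁷ m.
Transfer ellipse a_t = (r₁ + r₂)/2 = 1.075×10⁷ m.
At r₁: circular v_c1 = √(μ/r₁) = 7750 m/s; transfer-perigee v_p = √[μ(2/r₁ − 1/a_t)] = 9113 m/s.
At r₂: circular v_c2 = √(μ/r₂) = 5179 m/s; transfer-apogee v_a = √[μ(2/r₂ − 1/a_t)] = 4070 m/s.
Δv₂ = v_c2 − v_a = 1110 m/s.
= 1.110 km/s.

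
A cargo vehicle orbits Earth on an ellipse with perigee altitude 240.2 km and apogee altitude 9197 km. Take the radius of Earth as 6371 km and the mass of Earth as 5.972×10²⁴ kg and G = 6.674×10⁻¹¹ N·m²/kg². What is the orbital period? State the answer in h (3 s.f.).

T ≈ 3.23 h

μ = GM = 6.674×10⁻¹¹ × 5.972×10²⁴ = 3.986×10¹⁴ m³/s².
r_p = 6371 + 240.2 = 6611.2 km = 6.6112×10⁶ m.
r_a = 6371 + 9197 = 15568 km = 1.5568×10⁷ m.
Semi-major axis a = (r_p + r_a)/2 = (6611.2 + 15568)/2 = 11090 km = 1.109×10⁷ m.
By Kepler's third law T = 2π√(a³/μ) = 2π × 1.850×10³ = 1.162×10⁴ s.
= 3.228 h.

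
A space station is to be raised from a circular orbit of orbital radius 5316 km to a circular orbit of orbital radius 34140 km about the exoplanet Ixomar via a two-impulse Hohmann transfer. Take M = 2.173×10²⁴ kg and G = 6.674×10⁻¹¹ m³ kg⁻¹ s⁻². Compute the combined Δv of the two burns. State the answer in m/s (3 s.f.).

μ = GM = 6.674×10⁻¹¹ × 2.173×10²⁴ = 1.450×10¹⁴ m³/s².
r₁ = 5316 km = 5.316×10⁶ m.
r₂ = 34140 km = 3.414×10⁷ m.
Transfer ellipse a_t = (r₁ + r₂)/2 = 1.973×10⁷ m.
At r₁: circular v_c1 = √(μ/r₁) = 5223 m/s; transfer-periapsis v_p = √[μ(2/r₁ − 1/a_t)] = 6871 m/s.
Δv₁ = v_p − v_c1 = 1648 m/s.
At r₂: circular v_c2 = √(μ/r₂) = 2061 m/s; transfer-apoapsis v_a = √[μ(2/r₂ − 1/a_t)] = 1070 m/s.
Δv₂ = v_c2 − v_a = 991.2 m/s.
Total Δv = Δv₁ + Δv₂ = 2639 m/s.

Δv_total ≈ 2640 m/s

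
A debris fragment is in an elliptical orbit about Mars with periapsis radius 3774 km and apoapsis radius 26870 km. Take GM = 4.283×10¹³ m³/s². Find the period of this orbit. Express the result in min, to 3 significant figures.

Semi-major axis a = (r_p + r_a)/2 = (3774.0 + 26870)/2 = 15322 km = 1.532×10⁷ m.
By Kepler's third law T = 2π√(a³/μ) = 2π × 9.164×10³ = 5.758×10⁴ s.
= 959.7 min.

T ≈ 960 min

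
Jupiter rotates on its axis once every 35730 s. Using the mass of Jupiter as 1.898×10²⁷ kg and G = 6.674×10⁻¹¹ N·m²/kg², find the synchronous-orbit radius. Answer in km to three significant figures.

μ = GM = 6.674×10⁻¹¹ × 1.898×10²⁷ = 1.267×10¹⁷ m³/s².
A synchronous orbit has period T, so by Kepler's third law a = (μT²/4π²)^(1/3).
μT²/4π² = 1.267×10¹⁷ × (3.573×10⁴)² / 39.48 = 4.096×10²⁴ m³.
a = 1.600×10⁸ m = 1.6000×10⁵ km.

r_sync ≈ 1.60×10⁵ km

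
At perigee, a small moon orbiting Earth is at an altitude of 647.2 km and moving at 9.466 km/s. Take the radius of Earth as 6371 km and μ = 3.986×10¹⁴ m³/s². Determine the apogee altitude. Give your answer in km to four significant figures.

apogee altitude ≈ 19850 km

r_p = 6371 + 647.2 = 7018.2 km = 7.018×10⁶ m.
Specific energy ε = v²/2 − μ/r = -1.199×10⁷ J/kg, so a = −μ/(2ε) = 1.662×10⁷ m.
The apsides satisfy r_p + r_a = 2a, so the apogee radius is 2a − r_p = 2.622×10⁷ m = 26219 km.
Apogee altitude = 26219 − 6371 = 19848 km.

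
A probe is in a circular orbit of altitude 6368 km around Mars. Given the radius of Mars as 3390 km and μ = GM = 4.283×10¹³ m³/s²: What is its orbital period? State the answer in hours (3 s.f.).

r = 3390 + 6368 = 9758.0 km = 9.7580×10⁶ m.
Kepler's third law: T = 2π√(r³/μ) = 2π√((9.758×10⁶)³ / 4.283×10¹³).
r³/μ = 2.169×10⁷ s², so T = 2π × 4.658×10³ = 2.926×10⁴ s.
Converting: 2.926×10⁴ s ÷ 3600 = 8.129 hours.

T ≈ 8.13 hours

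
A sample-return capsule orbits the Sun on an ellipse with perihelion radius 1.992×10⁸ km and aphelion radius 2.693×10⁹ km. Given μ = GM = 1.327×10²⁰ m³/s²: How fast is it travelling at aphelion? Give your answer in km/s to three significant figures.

Semi-major axis a = (r_p + r_a)/2 = 1.4461×10⁹ km = 1.446×10¹² m.
Vis-viva: v² = μ(2/r − 1/a) = 1.327×10²⁰ × (7.427×10⁻¹³ − 6.915×10⁻¹³) = 6.788×10⁶ m²/s².
v = 2605 m/s = 2.605 km/s.

v ≈ 2.61 km/s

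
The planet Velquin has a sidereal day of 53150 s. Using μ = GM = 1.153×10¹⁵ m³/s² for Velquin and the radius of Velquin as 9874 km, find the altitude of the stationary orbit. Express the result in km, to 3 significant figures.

h_sync ≈ 33700 km

A synchronous orbit has period T, so by Kepler's third law a = (μT²/4π²)^(1/3).
μT²/4π² = 1.153×10¹⁵ × (5.315×10⁴)² / 39.48 = 8.250×10²² m³.
a = 4.353×10⁷ m = 43534 km.
Altitude h = a − R = 43534 − 9874 = 33660 km.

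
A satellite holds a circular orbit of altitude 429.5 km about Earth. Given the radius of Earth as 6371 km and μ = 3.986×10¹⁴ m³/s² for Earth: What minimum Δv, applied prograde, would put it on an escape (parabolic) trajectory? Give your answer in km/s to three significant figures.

Δv ≈ 3.17 km/s

r = 6371 + 429.5 = 6800.5 km = 6.8005×10⁶ m.
Circular speed v_c = √(μ/r) = 7656 m/s.
Escape speed v_esc = √(2μ/r) = √2 × v_c = 10830 m/s.
Δv = v_esc − v_c = 3171 m/s = 3.171 km/s.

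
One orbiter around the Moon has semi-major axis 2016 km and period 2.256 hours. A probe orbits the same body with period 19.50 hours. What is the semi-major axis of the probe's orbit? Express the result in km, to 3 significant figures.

Kepler's third law: a³ ∝ T², so a₂ = a₁ (T₂/T₁)^(2/3).
T₂/T₁ = 8.644, (T₂/T₁)^(2/3) = 4.212.
a₂ = 2016 × 4.212 = 8491 km.

a₂ ≈ 8490 km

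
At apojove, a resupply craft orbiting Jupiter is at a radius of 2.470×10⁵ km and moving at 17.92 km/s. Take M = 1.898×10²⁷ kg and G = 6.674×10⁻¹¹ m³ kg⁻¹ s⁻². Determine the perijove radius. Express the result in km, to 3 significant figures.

μ = GM = 6.674×10⁻¹¹ × 1.898×10²⁷ = 1.267×10¹⁷ m³/s².
r_a = 2.470×10⁸ m.
Specific energy ε = v²/2 − μ/r = -3.523×10⁸ J/kg, so a = −μ/(2ε) = 1.798×10⁸ m.
The apsides satisfy r_p + r_a = 2a, so the perijove radius is 2a − r_a = 1.126×10⁸ m = 1.1258×10⁵ km.

perijove radius ≈ 1.13×10⁵ km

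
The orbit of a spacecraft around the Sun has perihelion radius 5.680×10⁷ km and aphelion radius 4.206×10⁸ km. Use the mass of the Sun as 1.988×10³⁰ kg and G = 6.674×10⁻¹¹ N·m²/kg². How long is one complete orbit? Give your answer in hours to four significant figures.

T ≈ 17670 hours

μ = GM = 6.674×10⁻¹¹ × 1.988×10³⁰ = 1.327×10²⁰ m³/s².
Semi-major axis a = (r_p + r_a)/2 = (5.6800×10⁷ + 4.2060×10⁸)/2 = 2.3870×10⁸ km = 2.387×10¹¹ m.
By Kepler's third law T = 2π√(a³/μ) = 2π × 1.012×10⁷ = 6.361×10⁷ s.
= 17670 hours.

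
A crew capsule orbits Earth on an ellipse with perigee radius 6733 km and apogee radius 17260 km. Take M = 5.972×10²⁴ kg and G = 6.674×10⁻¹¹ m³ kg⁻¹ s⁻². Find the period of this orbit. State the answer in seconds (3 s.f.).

T ≈ 13100 seconds

μ = GM = 6.674×10⁻¹¹ × 5.972×10²⁴ = 3.986×10¹⁴ m³/s².
Semi-major axis a = (r_p + r_a)/2 = (6733.0 + 17260)/2 = 11996 km = 1.200×10⁷ m.
By Kepler's third law T = 2π√(a³/μ) = 2π × 2.081×10³ = 1.308×10⁴ s.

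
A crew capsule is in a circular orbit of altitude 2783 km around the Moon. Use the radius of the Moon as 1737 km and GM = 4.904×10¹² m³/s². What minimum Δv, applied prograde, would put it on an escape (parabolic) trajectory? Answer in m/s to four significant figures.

Δv ≈ 431.4 m/s

r = 1737 + 2783 = 4520.0 km = 4.5200×10⁶ m.
Circular speed v_c = √(μ/r) = 1042 m/s.
Escape speed v_esc = √(2μ/r) = √2 × v_c = 1473 m/s.
Δv = v_esc − v_c = 431.4 m/s.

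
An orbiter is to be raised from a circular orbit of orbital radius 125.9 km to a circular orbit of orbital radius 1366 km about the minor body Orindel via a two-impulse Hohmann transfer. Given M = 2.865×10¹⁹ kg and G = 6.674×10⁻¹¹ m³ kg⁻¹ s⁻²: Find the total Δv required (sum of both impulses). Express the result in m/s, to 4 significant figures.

Δv_total ≈ 65.57 m/s

μ = GM = 6.674×10⁻¹¹ × 2.865×10¹⁹ = 1.912×10⁹ m³/s².
r₁ = 125.9 km = 1.259×10⁵ m.
r₂ = 1366 km = 1.366×10⁶ m.
Transfer ellipse a_t = (r₁ + r₂)/2 = 7.460×10⁵ m.
At r₁: circular v_c1 = √(μ/r₁) = 123.2 m/s; transfer-periapsis v_p = √[μ(2/r₁ − 1/a_t)] = 166.8 m/s.
Δv₁ = v_p − v_c1 = 43.53 m/s.
At r₂: circular v_c2 = √(μ/r₂) = 37.41 m/s; transfer-apoapsis v_a = √[μ(2/r₂ − 1/a_t)] = 15.37 m/s.
Δv₂ = v_c2 − v_a = 22.04 m/s.
Total Δv = Δv₁ + Δv₂ = 65.57 m/s.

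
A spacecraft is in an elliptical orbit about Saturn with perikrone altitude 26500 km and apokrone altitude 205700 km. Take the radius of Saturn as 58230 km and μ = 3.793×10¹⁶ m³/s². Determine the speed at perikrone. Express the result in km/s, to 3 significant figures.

r_p = 58230 + 26500 = 84730 km = 8.4730×10⁷ m.
r_a = 58230 + 205700 = 263930 km = 2.6393×10⁸ m.
Semi-major axis a = (r_p + r_a)/2 = 1.7433×10⁵ km = 1.743×10⁸ m.
Vis-viva: v² = μ(2/r − 1/a) = 3.793×10¹⁶ × (2.360×10⁻⁸ − 5.736×10⁻⁹) = 6.777×10⁸ m²/s².
v = 26030 m/s = 26.03 km/s.

v ≈ 26.0 km/s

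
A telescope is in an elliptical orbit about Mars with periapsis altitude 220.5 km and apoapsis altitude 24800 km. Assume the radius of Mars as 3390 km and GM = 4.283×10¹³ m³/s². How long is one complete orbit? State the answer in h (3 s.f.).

r_p = 3390 + 220.5 = 3610.5 km = 3.6105×10⁶ m.
r_a = 3390 + 24800 = 28190 km = 2.8190×10⁷ m.
Semi-major axis a = (r_p + r_a)/2 = (3610.5 + 28190)/2 = 15900 km = 1.590×10⁷ m.
By Kepler's third law T = 2π√(a³/μ) = 2π × 9.688×10³ = 6.087×10⁴ s.
= 16.91 h.

T ≈ 16.9 h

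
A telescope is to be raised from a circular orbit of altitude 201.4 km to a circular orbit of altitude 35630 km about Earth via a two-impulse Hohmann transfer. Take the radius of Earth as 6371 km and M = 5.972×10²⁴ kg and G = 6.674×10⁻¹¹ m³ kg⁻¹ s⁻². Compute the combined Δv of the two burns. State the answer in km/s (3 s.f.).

Δv_total ≈ 3.93 km/s

μ = GM = 6.674×10⁻¹¹ × 5.972×10²⁴ = 3.986×10¹⁴ m³/s².
r₁ = 6371 + 201.4 = 6572.4 km = 6.5724×10⁶ m.
r₂ = 6371 + 35630 = 42001 km = 4.2001×10⁷ m.
Transfer ellipse a_t = (r₁ + r₂)/2 = 2.429×10⁷ m.
At r₁: circular v_c1 = √(μ/r₁) = 7787 m/s; transfer-perigee v_p = √[μ(2/r₁ − 1/a_t)] = 10240 m/s.
Δv₁ = v_p − v_c1 = 2453 m/s.
At r₂: circular v_c2 = √(μ/r₂) = 3081 m/s; transfer-apogee v_a = √[μ(2/r₂ − 1/a_t)] = 1603 m/s.
Δv₂ = v_c2 − v_a = 1478 m/s.
Total Δv = Δv₁ + Δv₂ = 3931 m/s = 3.931 km/s.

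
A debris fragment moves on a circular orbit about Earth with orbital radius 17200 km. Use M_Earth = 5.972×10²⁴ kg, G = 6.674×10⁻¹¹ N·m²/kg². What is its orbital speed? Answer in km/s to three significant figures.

v ≈ 4.81 km/s

μ = GM = 6.674×10⁻¹¹ × 5.972×10²⁴ = 3.986×10¹⁴ m³/s².
r = 17200 km = 1.720×10⁷ m.
For a circular orbit v = √(μ/r) = √(3.986×10¹⁴ / 1.720×10⁷) = √(2.317×10⁷) = 4814 m/s.
That is 4.814 km/s.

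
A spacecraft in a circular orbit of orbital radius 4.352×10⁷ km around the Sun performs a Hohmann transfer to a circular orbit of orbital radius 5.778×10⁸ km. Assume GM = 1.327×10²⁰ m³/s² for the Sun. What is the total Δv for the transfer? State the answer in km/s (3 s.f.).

r₁ = 4.352×10⁷ km = 4.352×10¹⁰ m.
r₂ = 5.778×10⁸ km = 5.778×10¹¹ m.
Transfer ellipse a_t = (r₁ + r₂)/2 = 3.107×10¹¹ m.
At r₁: circular v_c1 = √(μ/r₁) = 55220 m/s; transfer-perihelion v_p = √[μ(2/r₁ − 1/a_t)] = 75310 m/s.
Δv₁ = v_p − v_c1 = 20090 m/s.
At r₂: circular v_c2 = √(μ/r₂) = 15150 m/s; transfer-aphelion v_a = √[μ(2/r₂ − 1/a_t)] = 5672 m/s.
Δv₂ = v_c2 − v_a = 9483 m/s.
Total Δv = Δv₁ + Δv₂ = 29570 m/s = 29.57 km/s.

Δv_total ≈ 29.6 km/s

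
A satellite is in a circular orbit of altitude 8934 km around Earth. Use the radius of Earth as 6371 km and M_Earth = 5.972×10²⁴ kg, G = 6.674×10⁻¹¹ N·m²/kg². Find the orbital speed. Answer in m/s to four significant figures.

v ≈ 5103 m/s

μ = GM = 6.674×10⁻¹¹ × 5.972×10²⁴ = 3.986×10¹⁴ m³/s².
r = 6371 + 8934 = 15305 km = 1.5305×10⁷ m.
For a circular orbit v = √(μ/r) = √(3.986×10¹⁴ / 1.530×10⁷) = √(2.604×10⁷) = 5103 m/s.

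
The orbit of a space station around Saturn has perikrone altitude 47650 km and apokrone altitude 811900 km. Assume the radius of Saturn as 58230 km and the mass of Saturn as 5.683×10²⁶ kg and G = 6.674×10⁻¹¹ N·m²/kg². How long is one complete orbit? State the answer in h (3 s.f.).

μ = GM = 6.674×10⁻¹¹ × 5.683×10²⁶ = 3.793×10¹⁶ m³/s².
r_p = 58230 + 47650 = 105880 km = 1.0588×10⁸ m.
r_a = 58230 + 811900 = 870130 km = 8.7013×10⁸ m.
Semi-major axis a = (r_p + r_a)/2 = (1.0588×10⁵ + 8.7013×10⁵)/2 = 4.8800×10⁵ km = 4.880×10⁸ m.
By Kepler's third law T = 2π√(a³/μ) = 2π × 5.535×10⁴ = 3.478×10⁵ s.
= 96.61 h.

T ≈ 96.6 h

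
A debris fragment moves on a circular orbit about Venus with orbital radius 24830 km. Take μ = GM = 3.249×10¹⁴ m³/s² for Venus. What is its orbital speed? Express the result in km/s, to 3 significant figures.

v ≈ 3.62 km/s

r = 24830 km = 2.483×10⁷ m.
For a circular orbit v = √(μ/r) = √(3.249×10¹⁴ / 2.483×10⁷) = √(1.308×10⁷) = 3617 m/s.
That is 3.617 km/s.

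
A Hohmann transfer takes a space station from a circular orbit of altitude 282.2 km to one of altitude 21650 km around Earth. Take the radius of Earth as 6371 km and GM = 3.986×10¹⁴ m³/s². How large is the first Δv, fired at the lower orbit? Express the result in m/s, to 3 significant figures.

Δv ≈ 2100 m/s

r₁ = 6371 + 282.2 = 6653.2 km = 6.6532×10⁶ m.
r₂ = 6371 + 21650 = 28021 km = 2.8021×10⁷ m.
Transfer ellipse a_t = (r₁ + r₂)/2 = 1.734×10⁷ m.
At r₁: circular v_c1 = √(μ/r₁) = 7740 m/s; transfer-perigee v_p = √[μ(2/r₁ − 1/a_t)] = 9840 m/s.
Δv₁ = v_p − v_c1 = 2100 m/s.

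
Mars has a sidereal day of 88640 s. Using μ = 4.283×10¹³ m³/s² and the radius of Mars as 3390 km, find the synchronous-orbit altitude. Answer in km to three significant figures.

A synchronous orbit has period T, so by Kepler's third law a = (μT²/4π²)^(1/3).
μT²/4π² = 4.283×10¹³ × (8.864×10⁴)² / 39.48 = 8.524×10²¹ m³.
a = 2.043×10⁷ m = 20428 km.
Altitude h = a − R = 20428 − 3390 = 17038 km.

h_sync ≈ 17000 km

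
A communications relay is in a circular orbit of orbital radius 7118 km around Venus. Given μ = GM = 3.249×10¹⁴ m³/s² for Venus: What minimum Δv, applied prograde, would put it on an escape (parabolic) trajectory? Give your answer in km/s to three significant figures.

r = 7118 km = 7.118×10⁶ m.
Circular speed v_c = √(μ/r) = 6756 m/s.
Escape speed v_esc = √(2μ/r) = √2 × v_c = 9555 m/s.
Δv = v_esc − v_c = 2798 m/s = 2.798 km/s.

Δv ≈ 2.80 km/s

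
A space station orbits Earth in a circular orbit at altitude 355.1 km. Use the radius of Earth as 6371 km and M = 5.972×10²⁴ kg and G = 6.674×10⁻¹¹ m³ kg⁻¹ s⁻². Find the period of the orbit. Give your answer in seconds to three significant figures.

μ = GM = 6.674×10⁻¹¹ × 5.972×10²⁴ = 3.986×10¹⁴ m³/s².
r = 6371 + 355.1 = 6726.1 km = 6.7261×10⁶ m.
Kepler's third law: T = 2π√(r³/μ) = 2π√((6.726×10⁶)³ / 3.986×10¹⁴).
r³/μ = 7.635×10⁵ s², so T = 2π × 8.738×10² = 5.490×10³ s.

T ≈ 5490 seconds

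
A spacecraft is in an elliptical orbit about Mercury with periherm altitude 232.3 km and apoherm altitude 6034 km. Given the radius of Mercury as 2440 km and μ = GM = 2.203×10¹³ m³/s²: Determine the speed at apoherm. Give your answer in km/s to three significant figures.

v ≈ 1.12 km/s

r_p = 2440 + 232.3 = 2672.3 km = 2.6723×10⁶ m.
r_a = 2440 + 6034 = 8474.0 km = 8.4740×10⁶ m.
Semi-major axis a = (r_p + r_a)/2 = 5573.1 km = 5.573×10⁶ m.
Vis-viva: v² = μ(2/r − 1/a) = 2.203×10¹³ × (2.360×10⁻⁷ − 1.794×10⁻⁷) = 1.247×10⁶ m²/s².
v = 1116 m/s = 1.116 km/s.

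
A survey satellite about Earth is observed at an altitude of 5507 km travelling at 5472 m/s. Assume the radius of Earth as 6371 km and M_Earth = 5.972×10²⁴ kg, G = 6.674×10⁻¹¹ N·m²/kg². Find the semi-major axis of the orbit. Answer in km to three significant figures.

a ≈ 10700 km

μ = GM = 6.674×10⁻¹¹ × 5.972×10²⁴ = 3.986×10¹⁴ m³/s².
r = 6371 + 5507 = 11878 km = 1.188×10⁷ m.
Specific orbital energy ε = v²/2 − μ/r = (5472)²/2 − 3.986×10¹⁴/1.188×10⁷ = -1.858×10⁷ J/kg.
Since ε = −μ/(2a), a = −μ/(2ε) = 1.072×10⁷ m = 10723 km.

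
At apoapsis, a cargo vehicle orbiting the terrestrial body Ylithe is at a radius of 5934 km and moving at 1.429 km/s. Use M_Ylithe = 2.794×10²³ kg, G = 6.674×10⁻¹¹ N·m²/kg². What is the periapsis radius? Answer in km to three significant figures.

periapsis radius ≈ 2860 km

μ = GM = 6.674×10⁻¹¹ × 2.794×10²³ = 1.865×10¹³ m³/s².
r_a = 5.934×10⁶ m.
Specific energy ε = v²/2 − μ/r = -2.121×10⁶ J/kg, so a = −μ/(2ε) = 4.395×10⁶ m.
The apsides satisfy r_p + r_a = 2a, so the periapsis radius is 2a − r_a = 2.856×10⁶ m = 2856.0 km.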